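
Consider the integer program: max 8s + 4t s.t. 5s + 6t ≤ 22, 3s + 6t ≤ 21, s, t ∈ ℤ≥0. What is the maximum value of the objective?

The continuous relaxation peaks at (4.4, 0) with value 35.20; rounding to a feasible lattice point costs some objective.
(s,t)=(4,0): 5·4+6·0=20≤22, 3·4+6·0=12≤21, objective 32.
(s,t)=(3,1): 5·3+6·1=21≤22, 3·3+6·1=15≤21, objective 28.
(s,t)=(3,0): 5·3+6·0=15≤22, 3·3+6·0=9≤21, objective 24.
The best lattice point is (4,0), giving 32.

32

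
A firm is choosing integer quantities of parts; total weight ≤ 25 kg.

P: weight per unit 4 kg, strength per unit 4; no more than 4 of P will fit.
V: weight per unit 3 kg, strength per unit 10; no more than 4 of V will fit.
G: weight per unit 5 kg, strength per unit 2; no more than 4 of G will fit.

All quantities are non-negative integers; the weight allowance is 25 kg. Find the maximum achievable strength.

3×P and 4×V: weight 24 ≤ 25, strength 3·4 + 4·10 = 52.
2×P, 4×V, and 1×G: weight 25 ≤ 25, strength 2·4 + 4·10 + 1·2 = 50.
Best is 52.

52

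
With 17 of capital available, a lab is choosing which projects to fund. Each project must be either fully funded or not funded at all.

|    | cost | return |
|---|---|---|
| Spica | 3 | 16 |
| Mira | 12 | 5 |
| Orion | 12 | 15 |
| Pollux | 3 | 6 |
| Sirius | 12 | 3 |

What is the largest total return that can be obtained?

31

Spica + Pollux: cost 3 + 3 = 6 ≤ 17, return 16 + 6 = 22.
Spica + Orion: cost 3 + 12 = 15 ≤ 17, return 16 + 15 = 31.
Spica + Mira: cost 3 + 12 = 15 ≤ 17, return 16 + 5 = 21.
Best is Spica and Orion with total return 31.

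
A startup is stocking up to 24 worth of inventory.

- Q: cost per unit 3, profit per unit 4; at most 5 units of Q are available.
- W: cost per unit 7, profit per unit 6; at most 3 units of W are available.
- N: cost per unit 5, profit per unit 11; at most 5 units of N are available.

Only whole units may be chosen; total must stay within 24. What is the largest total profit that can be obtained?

48

Take 1×Q and 4×N: cost 23 ≤ 24, profit 1·4 + 4·11 = 48.
No other integer combination yields more.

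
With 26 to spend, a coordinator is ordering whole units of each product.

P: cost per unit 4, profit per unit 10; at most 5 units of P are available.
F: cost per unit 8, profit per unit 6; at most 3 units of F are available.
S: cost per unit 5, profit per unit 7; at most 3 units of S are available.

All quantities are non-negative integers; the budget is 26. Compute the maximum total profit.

57

P has the best ratio (10/4); taking only P gives at most 5×10 = 50 (stopped by the supply cap of 5).
Mixing does better — 5×P and 1×S: cost 25 ≤ 26, profit 5·10 + 1·7 = 57.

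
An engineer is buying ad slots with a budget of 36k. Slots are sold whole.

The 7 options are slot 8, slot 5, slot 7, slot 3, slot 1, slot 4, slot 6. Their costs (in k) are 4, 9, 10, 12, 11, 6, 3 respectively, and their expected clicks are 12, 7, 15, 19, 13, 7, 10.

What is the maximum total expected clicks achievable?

Take slot 8, slot 7, slot 3, slot 4, and slot 6: cost 4 + 10 + 12 + 6 + 3 = 35 ≤ 36, expected clicks 12 + 15 + 19 + 7 + 10 = 63.
No other feasible combination does better.

63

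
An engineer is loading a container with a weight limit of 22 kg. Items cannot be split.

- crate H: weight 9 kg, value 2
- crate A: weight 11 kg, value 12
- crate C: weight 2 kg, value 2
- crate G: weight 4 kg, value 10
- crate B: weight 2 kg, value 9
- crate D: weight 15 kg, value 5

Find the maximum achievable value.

33

Take crate A, crate C, crate G, and crate B: weight 11 + 2 + 4 + 2 = 19 ≤ 22, value 12 + 2 + 10 + 9 = 33.
No other feasible combination does better.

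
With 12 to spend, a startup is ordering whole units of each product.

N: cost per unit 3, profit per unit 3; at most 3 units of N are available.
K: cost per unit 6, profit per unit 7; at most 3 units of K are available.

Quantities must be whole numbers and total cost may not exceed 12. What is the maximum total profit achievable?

This is a bounded integer knapsack.
2×K: cost 12 ≤ 12, profit 2·7 = 14.
2×N and 1×K: cost 12 ≤ 12, profit 2·3 + 1·7 = 13.
Best is 14.

14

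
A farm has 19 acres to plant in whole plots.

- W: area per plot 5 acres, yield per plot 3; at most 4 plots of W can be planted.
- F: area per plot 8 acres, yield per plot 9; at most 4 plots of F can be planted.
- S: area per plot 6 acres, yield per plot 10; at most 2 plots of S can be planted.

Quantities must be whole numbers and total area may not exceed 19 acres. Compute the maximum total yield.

Take 1×W and 2×S: area 17 ≤ 19, yield 1·3 + 2·10 = 23.
S has the best ratio (10/6) and is taken to its limit of 2; remaining capacity is filled optimally with the others.

23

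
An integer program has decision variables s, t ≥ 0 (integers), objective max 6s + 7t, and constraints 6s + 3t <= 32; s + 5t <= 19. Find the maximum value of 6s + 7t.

(s,t)=(3,3): 6·3+3·3=27≤32, 1·3+5·3=18≤19, objective 39.
(s,t)=(4,2): 6·4+3·2=30≤32, 1·4+5·2=14≤19, objective 38.
No feasible integer point exceeds 39.

39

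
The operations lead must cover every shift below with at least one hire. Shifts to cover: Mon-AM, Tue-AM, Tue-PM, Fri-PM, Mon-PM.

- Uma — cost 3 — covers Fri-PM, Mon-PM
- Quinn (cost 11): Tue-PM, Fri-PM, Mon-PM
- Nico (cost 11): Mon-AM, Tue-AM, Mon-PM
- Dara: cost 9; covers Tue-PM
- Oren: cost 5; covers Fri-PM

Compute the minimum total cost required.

22

The greedy cost-per-new-shift heuristic would pick Uma, Nico, and Dara for 23, but a cheaper cover exists.
Choose Quinn and Nico: together they cover Mon-AM, Tue-AM, Tue-PM, Fri-PM, Mon-PM — every shift.
Total cost: 11 + 11 = 22.
No cover costs less than 22.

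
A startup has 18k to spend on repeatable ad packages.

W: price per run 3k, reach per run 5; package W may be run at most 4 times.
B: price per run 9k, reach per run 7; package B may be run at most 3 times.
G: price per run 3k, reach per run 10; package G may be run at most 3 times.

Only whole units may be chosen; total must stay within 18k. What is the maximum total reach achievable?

45

G has the best ratio (10/3); taking only G gives at most 3×10 = 30 (stopped by the supply cap of 3).
Mixing does better — 3×W and 3×G: price 18 ≤ 18, reach 3·5 + 3·10 = 45.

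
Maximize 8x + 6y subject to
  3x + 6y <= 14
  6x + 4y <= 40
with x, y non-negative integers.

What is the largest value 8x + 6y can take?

The continuous relaxation peaks at (4.67, 0) with value 37.33; rounding to a feasible lattice point costs some objective.
(x,y)=(4,0): 3·4+6·0=12≤14, 6·4+4·0=24≤40, objective 32.
(x,y)=(3,0): 3·3+6·0=9≤14, 6·3+4·0=18≤40, objective 24.
The best lattice point is (4,0), giving 32.

32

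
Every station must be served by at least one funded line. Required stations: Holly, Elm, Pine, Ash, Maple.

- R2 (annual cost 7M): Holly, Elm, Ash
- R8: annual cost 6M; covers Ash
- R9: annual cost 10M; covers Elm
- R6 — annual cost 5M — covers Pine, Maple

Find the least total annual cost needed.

This is a weighted set-cover instance.
Choose R2 and R6: together they cover Holly, Elm, Pine, Ash, Maple — every station.
Total annual cost: 7 + 5 = 12.
No cover costs less than 12.

12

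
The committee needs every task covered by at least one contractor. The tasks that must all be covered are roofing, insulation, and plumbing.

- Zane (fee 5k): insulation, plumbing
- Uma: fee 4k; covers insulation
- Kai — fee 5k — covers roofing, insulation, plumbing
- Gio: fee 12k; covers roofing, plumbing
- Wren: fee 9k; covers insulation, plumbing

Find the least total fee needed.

This is a weighted set-cover instance.
Kai alone covers roofing, insulation, plumbing — every task.
Total fee: 5.

5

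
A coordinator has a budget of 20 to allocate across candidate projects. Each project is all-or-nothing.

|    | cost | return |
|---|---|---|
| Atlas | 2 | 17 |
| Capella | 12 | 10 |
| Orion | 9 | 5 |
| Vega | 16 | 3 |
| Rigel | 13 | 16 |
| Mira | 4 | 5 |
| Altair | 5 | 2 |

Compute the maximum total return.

Atlas + Rigel: cost 2 + 13 = 15 ≤ 20, return 17 + 16 = 33.
Atlas + Rigel + Mira: cost 2 + 13 + 4 = 19 ≤ 20, return 17 + 16 + 5 = 38.
Atlas + Rigel + Altair: cost 2 + 13 + 5 = 20 ≤ 20, return 17 + 16 + 2 = 35.
Best is Atlas, Rigel, and Mira with total return 38.

38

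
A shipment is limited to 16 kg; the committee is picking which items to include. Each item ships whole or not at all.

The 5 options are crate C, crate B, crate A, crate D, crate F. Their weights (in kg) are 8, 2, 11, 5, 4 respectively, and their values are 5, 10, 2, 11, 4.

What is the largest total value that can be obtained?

crate B + crate D + crate F: weight 2 + 5 + 4 = 11 ≤ 16, value 10 + 11 + 4 = 25.
crate C + crate B + crate D: weight 8 + 2 + 5 = 15 ≤ 16, value 5 + 10 + 11 = 26.
crate B + crate D: weight 2 + 5 = 7 ≤ 16, value 10 + 11 = 21.
Best is crate C, crate B, and crate D with total value 26.

26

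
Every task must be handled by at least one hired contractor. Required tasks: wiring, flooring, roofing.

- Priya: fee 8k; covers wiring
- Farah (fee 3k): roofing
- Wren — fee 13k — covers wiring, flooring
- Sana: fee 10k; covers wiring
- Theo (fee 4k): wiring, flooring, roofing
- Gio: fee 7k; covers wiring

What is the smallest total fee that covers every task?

Theo alone covers wiring, flooring, roofing — every task.
Total fee: 4.
No cover costs less than 4.

4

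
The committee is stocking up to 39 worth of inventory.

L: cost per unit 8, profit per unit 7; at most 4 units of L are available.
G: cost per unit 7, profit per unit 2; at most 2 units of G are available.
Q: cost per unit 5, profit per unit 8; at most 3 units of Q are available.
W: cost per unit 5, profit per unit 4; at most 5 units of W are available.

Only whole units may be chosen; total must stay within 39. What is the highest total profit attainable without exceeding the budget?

45

Q has the best ratio (8/5); taking only Q gives at most 3×8 = 24 (stopped by the supply cap of 3).
Mixing does better — 3×L and 3×Q: cost 39 ≤ 39, profit 3·7 + 3·8 = 45.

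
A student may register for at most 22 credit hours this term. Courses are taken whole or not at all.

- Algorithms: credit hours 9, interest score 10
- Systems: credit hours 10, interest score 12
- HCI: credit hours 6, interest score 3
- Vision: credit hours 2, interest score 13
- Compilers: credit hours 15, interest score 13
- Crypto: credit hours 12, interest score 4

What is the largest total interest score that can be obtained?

Take Algorithms, Systems, and Vision: credit hours 9 + 10 + 2 = 21 ≤ 22, interest score 10 + 12 + 13 = 35.
No other feasible combination does better.

35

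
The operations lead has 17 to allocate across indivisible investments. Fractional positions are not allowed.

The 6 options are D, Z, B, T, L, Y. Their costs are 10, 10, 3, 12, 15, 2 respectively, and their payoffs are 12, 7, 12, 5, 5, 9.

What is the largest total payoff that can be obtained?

Allowing fractional choices, the relaxed optimum would be about 34.4, but investments are indivisible.
Z + B + Y: cost 10 + 3 + 2 = 15 ≤ 17, payoff 7 + 12 + 9 = 28.
D + B + Y: cost 10 + 3 + 2 = 15 ≤ 17, payoff 12 + 12 + 9 = 33.
B + T + Y: cost 3 + 12 + 2 = 17 ≤ 17, payoff 12 + 5 + 9 = 26.
Best is D, B, and Y with total payoff 33.

33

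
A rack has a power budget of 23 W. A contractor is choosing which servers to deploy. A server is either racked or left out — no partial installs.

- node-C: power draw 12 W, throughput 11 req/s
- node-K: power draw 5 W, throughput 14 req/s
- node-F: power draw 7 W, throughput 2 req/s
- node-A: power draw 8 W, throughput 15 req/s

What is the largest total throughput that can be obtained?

node-K + node-F + node-A: power draw 5 + 7 + 8 = 20 ≤ 23, throughput 14 + 2 + 15 = 31.
node-K + node-A: power draw 5 + 8 = 13 ≤ 23, throughput 14 + 15 = 29.
Best is node-K, node-F, and node-A with total throughput 31.

31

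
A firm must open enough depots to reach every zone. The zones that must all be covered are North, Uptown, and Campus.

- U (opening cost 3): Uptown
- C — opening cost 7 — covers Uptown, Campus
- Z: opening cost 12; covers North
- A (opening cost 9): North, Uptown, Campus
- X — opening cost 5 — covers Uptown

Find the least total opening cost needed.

The greedy cost-per-new-zone heuristic would pick U and A for 12, but a cheaper cover exists.
A alone covers North, Uptown, Campus — every zone.
Total opening cost: 9.
No cover costs less than 9.

9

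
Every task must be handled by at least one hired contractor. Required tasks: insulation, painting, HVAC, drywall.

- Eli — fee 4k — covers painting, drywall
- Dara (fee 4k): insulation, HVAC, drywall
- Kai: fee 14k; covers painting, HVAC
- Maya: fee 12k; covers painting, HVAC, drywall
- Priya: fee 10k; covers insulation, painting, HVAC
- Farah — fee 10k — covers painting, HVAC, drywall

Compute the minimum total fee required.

8

This is an integer covering problem.
Choose Eli and Dara: together they cover insulation, painting, HVAC, drywall — every task.
Total fee: 4 + 4 = 8.
No cover costs less than 8.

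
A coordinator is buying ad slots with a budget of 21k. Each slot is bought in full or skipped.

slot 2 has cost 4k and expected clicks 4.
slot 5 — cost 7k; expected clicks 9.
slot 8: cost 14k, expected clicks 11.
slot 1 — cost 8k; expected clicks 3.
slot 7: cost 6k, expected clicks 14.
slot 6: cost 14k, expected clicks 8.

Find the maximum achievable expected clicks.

Treat it as a binary knapsack problem.
Take slot 2, slot 5, and slot 7: cost 4 + 7 + 6 = 17 ≤ 21, expected clicks 4 + 9 + 14 = 27.
No other feasible combination does better.

27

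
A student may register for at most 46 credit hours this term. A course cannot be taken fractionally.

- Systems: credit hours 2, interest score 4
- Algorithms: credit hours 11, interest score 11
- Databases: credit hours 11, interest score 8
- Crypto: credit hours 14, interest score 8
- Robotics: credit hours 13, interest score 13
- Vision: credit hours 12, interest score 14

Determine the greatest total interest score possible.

This is a 0-1 knapsack instance.
Systems + Algorithms + Robotics + Vision: credit hours 2 + 11 + 13 + 12 = 38 ≤ 46, interest score 4 + 11 + 13 + 14 = 42.
Systems + Databases + Robotics + Vision: credit hours 2 + 11 + 13 + 12 = 38 ≤ 46, interest score 4 + 8 + 13 + 14 = 39.
Best is Systems, Algorithms, Robotics, and Vision with total interest score 42.

42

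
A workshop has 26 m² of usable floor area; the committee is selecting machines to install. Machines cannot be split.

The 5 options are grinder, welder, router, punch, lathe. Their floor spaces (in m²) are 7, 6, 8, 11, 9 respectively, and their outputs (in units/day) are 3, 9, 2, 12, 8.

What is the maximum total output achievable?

29

This is a 0-1 knapsack instance.
grinder + welder + punch: floor space 7 + 6 + 11 = 24 ≤ 26, output 3 + 9 + 12 = 24.
welder + punch + lathe: floor space 6 + 11 + 9 = 26 ≤ 26, output 9 + 12 + 8 = 29.
welder + router + punch: floor space 6 + 8 + 11 = 25 ≤ 26, output 9 + 2 + 12 = 23.
Best is welder, punch, and lathe with total output 29.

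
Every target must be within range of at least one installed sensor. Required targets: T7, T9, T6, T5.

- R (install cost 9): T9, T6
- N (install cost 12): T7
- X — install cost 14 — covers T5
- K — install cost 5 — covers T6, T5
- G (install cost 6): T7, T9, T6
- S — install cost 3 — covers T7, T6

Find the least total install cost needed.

11

The greedy cost-per-new-target heuristic would pick S, K, and G for 14, but a cheaper cover exists.
Choose K and G: together they cover T7, T9, T6, T5 — every target.
Total install cost: 5 + 6 = 11.
No cover costs less than 11.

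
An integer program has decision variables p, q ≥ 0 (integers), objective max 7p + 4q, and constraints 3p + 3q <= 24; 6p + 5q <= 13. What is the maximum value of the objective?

14

(p,q)=(2,0) is feasible, giving 14.
(p,q)=(1,1) is feasible, giving 11.
(p,q)=(1,0) is feasible, giving 7.
No feasible integer point exceeds 14.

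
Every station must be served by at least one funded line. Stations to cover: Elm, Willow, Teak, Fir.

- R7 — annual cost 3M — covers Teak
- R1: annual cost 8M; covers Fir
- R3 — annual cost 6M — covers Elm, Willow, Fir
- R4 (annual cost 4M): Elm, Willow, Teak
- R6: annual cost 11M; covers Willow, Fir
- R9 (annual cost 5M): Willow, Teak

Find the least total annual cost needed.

9

Choose R7 and R3: together they cover Elm, Willow, Teak, Fir — every station.
Total annual cost: 3 + 6 = 9.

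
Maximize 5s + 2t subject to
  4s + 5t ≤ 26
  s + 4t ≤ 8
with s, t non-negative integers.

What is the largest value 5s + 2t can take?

(s,t)=(6,0): 4·6+5·0=24≤26, 1·6+4·0=6≤8, objective 30.
(s,t)=(5,0): 4·5+5·0=20≤26, 1·5+4·0=5≤8, objective 25.
Maximum is 30 at (s,t)=(6,0).

30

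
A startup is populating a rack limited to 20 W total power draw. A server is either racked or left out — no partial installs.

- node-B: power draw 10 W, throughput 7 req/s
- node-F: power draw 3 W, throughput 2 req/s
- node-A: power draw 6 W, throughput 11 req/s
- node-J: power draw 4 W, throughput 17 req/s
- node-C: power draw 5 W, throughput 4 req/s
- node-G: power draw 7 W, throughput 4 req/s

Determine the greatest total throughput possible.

Take node-B, node-A, and node-J: power draw 10 + 6 + 4 = 20 ≤ 20, throughput 7 + 11 + 17 = 35.
No other feasible combination does better.

35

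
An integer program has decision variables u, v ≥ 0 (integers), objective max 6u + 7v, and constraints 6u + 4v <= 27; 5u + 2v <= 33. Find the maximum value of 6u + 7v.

(u,v)=(0,6) is feasible, giving 42.
(u,v)=(1,5) is feasible, giving 41.
(u,v)=(0,5) is feasible, giving 35.
The best lattice point is (0,6), giving 42.

42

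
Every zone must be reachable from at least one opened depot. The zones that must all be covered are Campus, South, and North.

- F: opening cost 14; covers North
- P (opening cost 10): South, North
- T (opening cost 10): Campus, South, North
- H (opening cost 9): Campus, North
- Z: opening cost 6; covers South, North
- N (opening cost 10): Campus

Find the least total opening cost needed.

10

The greedy cost-per-new-zone heuristic would pick Z and H for 15, but a cheaper cover exists.
T alone covers Campus, South, North — every zone.
Total opening cost: 10.
No cover costs less than 10.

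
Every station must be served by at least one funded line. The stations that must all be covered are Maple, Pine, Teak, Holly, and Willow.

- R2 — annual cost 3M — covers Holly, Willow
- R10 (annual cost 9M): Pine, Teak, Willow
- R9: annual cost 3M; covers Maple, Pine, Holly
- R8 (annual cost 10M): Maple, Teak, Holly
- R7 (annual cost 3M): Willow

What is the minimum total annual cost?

12

The greedy cost-per-new-station heuristic would pick R9, R2, and R10 for 15, but a cheaper cover exists.
Choose R10 and R9: together they cover Maple, Pine, Teak, Holly, Willow — every station.
Total annual cost: 9 + 3 = 12.
No cover costs less than 12.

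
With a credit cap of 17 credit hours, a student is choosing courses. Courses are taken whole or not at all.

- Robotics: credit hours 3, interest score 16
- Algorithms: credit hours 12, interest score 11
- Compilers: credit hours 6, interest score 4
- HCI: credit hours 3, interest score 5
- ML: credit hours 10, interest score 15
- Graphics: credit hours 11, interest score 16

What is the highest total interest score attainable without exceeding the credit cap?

37

Allowing fractional choices, the relaxed optimum would be about 37.5, but courses are indivisible.
Robotics + HCI + Graphics: credit hours 3 + 3 + 11 = 17 ≤ 17, interest score 16 + 5 + 16 = 37.
Robotics + Graphics: credit hours 3 + 11 = 14 ≤ 17, interest score 16 + 16 = 32.
Robotics + HCI + ML: credit hours 3 + 3 + 10 = 16 ≤ 17, interest score 16 + 5 + 15 = 36.
Best is Robotics, HCI, and Graphics with total interest score 37.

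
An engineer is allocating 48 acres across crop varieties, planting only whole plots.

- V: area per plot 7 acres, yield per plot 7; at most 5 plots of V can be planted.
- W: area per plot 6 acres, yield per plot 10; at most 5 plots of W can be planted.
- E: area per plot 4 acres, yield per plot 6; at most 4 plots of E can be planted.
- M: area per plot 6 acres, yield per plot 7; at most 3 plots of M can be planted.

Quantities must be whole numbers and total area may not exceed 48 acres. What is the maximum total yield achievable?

75

Take 5×W, 3×E, and 1×M: area 48 ≤ 48, yield 5·10 + 3·6 + 1·7 = 75.
W has the best ratio (10/6) and is taken to its limit of 5; remaining capacity is filled optimally with the others.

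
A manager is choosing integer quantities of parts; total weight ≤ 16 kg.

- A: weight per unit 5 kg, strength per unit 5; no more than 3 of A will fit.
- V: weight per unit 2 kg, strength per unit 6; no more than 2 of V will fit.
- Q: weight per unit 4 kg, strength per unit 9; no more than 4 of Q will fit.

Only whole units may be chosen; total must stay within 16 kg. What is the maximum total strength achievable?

V has the best ratio (6/2); taking only V gives at most 2×6 = 12 (stopped by the supply cap of 2).
Mixing does better — 2×V and 3×Q: weight 16 ≤ 16, strength 2·6 + 3·9 = 39.

39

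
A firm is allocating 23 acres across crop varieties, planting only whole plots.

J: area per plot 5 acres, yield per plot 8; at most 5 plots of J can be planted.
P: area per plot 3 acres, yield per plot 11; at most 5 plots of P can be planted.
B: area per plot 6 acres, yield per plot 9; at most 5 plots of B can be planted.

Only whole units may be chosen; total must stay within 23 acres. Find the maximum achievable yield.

64

P has the best ratio (11/3); taking only P gives at most 5×11 = 55 (stopped by the supply cap of 5).
Mixing does better — 5×P and 1×B: area 21 ≤ 23, yield 5·11 + 1·9 = 64.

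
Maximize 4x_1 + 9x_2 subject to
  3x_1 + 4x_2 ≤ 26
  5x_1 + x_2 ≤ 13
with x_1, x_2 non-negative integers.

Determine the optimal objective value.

54

Relaxing integrality, the LP optimum is 58.50 at (x_1,x_2) = (0, 6.5), which is not an integer point.
(x_1,x_2)=(0,6): 3·0+4·6=24≤26, 5·0+1·6=6≤13, objective 54.
(x_1,x_2)=(1,5): 3·1+4·5=23≤26, 5·1+1·5=10≤13, objective 49.
The best lattice point is (0,6), giving 54.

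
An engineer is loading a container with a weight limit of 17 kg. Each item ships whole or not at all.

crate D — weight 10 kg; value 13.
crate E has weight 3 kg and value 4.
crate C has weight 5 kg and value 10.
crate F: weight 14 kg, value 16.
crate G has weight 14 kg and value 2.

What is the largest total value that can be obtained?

23

crate E + crate F: weight 3 + 14 = 17 ≤ 17, value 4 + 16 = 20.
crate D + crate C: weight 10 + 5 = 15 ≤ 17, value 13 + 10 = 23.
Best is crate D and crate C with total value 23.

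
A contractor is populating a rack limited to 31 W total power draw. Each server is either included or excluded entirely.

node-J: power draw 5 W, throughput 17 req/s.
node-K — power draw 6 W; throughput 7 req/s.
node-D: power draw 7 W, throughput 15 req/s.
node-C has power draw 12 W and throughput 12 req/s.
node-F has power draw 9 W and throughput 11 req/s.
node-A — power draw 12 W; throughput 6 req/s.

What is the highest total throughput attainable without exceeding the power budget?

51

Allowing fractional choices, the relaxed optimum would be about 54.0, but servers are indivisible.
node-J + node-K + node-D + node-F: power draw 5 + 6 + 7 + 9 = 27 ≤ 31, throughput 17 + 7 + 15 + 11 = 50.
node-J + node-K + node-D + node-A: power draw 5 + 6 + 7 + 12 = 30 ≤ 31, throughput 17 + 7 + 15 + 6 = 45.
node-J + node-K + node-D + node-C: power draw 5 + 6 + 7 + 12 = 30 ≤ 31, throughput 17 + 7 + 15 + 12 = 51.
Best is node-J, node-K, node-D, and node-C with total throughput 51.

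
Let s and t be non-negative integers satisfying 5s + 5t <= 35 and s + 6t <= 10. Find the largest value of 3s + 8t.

The continuous relaxation peaks at (6.4, 0.6) with value 24.00; rounding to a feasible lattice point costs some objective.
(s,t)=(7,0): 5·7+5·0=35≤35, 1·7+6·0=7≤10, objective 21.
(s,t)=(6,0): 5·6+5·0=30≤35, 1·6+6·0=6≤10, objective 18.
No feasible integer point exceeds 21.

21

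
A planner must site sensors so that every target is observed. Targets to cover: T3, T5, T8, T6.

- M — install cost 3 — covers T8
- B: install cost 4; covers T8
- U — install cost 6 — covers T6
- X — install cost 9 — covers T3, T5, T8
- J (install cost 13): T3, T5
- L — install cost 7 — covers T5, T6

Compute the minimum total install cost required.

15

The greedy cost-per-new-target heuristic would pick M, L, and X for 19, but a cheaper cover exists.
Choose U and X: together they cover T3, T5, T8, T6 — every target.
Total install cost: 6 + 9 = 15.
No cover costs less than 15.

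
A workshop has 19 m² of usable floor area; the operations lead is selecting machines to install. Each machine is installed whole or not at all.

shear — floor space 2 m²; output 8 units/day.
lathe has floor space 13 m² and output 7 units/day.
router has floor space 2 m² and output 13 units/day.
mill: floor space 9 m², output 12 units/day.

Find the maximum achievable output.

Allowing fractional choices, the relaxed optimum would be about 36.2, but machines are indivisible.
router + mill: floor space 2 + 9 = 11 ≤ 19, output 13 + 12 = 25.
shear + router + mill: floor space 2 + 2 + 9 = 13 ≤ 19, output 8 + 13 + 12 = 33.
shear + lathe + router: floor space 2 + 13 + 2 = 17 ≤ 19, output 8 + 7 + 13 = 28.
Best is shear, router, and mill with total output 33.

33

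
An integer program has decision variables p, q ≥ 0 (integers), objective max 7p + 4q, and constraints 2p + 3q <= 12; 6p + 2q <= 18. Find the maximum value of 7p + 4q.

22

The continuous relaxation peaks at (2.14, 2.57) with value 25.29; rounding to a feasible lattice point costs some objective.
(p,q)=(2,2): 2·2+3·2=10≤12, 6·2+2·2=16≤18, objective 22.
(p,q)=(1,3): 2·1+3·3=11≤12, 6·1+2·3=12≤18, objective 19.
(p,q)=(2,1): 2·2+3·1=7≤12, 6·2+2·1=14≤18, objective 18.
(p,q)=(1,2): 2·1+3·2=8≤12, 6·1+2·2=10≤18, objective 15.
Maximum is 22 at (p,q)=(2,2).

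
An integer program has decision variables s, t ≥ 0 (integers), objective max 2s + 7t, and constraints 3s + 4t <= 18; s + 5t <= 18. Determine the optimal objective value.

The continuous relaxation peaks at (1.64, 3.27) with value 26.18; rounding to a feasible lattice point costs some objective.
(s,t)=(2,3): 3·2+4·3=18≤18, 1·2+5·3=17≤18, objective 25.
(s,t)=(1,3): 3·1+4·3=15≤18, 1·1+5·3=16≤18, objective 23.
(s,t)=(0,3): 3·0+4·3=12≤18, 1·0+5·3=15≤18, objective 21.
(s,t)=(3,2): 3·3+4·2=17≤18, 1·3+5·2=13≤18, objective 20.
The best lattice point is (2,3), giving 25.

25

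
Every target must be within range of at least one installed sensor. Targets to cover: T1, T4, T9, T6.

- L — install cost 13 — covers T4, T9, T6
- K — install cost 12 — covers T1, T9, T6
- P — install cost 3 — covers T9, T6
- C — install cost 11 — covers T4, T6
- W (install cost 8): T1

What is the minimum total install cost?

This is a weighted set-cover instance.
The greedy cost-per-new-target heuristic would pick P, W, and C for 22, but a cheaper cover exists.
Choose L and W: together they cover T1, T4, T9, T6 — every target.
Total install cost: 13 + 8 = 21.
No cover costs less than 21.

21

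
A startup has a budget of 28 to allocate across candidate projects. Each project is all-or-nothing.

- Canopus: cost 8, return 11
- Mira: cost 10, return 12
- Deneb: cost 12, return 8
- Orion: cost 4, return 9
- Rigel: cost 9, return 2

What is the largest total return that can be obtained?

32

This is a 0-1 knapsack instance.
Allowing fractional choices, the relaxed optimum would be about 36.0, but projects are indivisible.
Mira + Deneb + Orion: cost 10 + 12 + 4 = 26 ≤ 28, return 12 + 8 + 9 = 29.
Canopus + Deneb + Orion: cost 8 + 12 + 4 = 24 ≤ 28, return 11 + 8 + 9 = 28.
Canopus + Mira + Orion: cost 8 + 10 + 4 = 22 ≤ 28, return 11 + 12 + 9 = 32.
Best is Canopus, Mira, and Orion with total return 32.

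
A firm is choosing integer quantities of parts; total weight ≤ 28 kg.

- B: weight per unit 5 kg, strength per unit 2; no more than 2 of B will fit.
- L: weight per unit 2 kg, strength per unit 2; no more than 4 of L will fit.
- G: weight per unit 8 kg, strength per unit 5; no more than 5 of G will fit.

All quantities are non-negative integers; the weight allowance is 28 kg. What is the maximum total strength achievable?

This is a bounded integer knapsack.
L has the best ratio (2/2); taking only L gives at most 4×2 = 8 (stopped by the supply cap of 4).
Mixing does better — 2×L and 3×G: weight 28 ≤ 28, strength 2·2 + 3·5 = 19.

19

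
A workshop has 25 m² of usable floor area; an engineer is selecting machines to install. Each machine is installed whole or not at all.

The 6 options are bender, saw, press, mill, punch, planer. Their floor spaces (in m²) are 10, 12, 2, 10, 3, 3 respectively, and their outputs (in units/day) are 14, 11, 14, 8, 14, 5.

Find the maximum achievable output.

Take bender, press, mill, and punch: floor space 10 + 2 + 10 + 3 = 25 ≤ 25, output 14 + 14 + 8 + 14 = 50.
No other feasible combination does better.

50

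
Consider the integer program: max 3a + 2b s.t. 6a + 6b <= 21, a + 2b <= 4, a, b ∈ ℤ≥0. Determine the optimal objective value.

9

The continuous relaxation peaks at (3.5, 0) with value 10.50; rounding to a feasible lattice point costs some objective.
(a,b)=(3,0): 6·3+6·0=18≤21, 1·3+2·0=3≤4, objective 9.
(a,b)=(2,1): 6·2+6·1=18≤21, 1·2+2·1=4≤4, objective 8.
Maximum is 9 at (a,b)=(3,0).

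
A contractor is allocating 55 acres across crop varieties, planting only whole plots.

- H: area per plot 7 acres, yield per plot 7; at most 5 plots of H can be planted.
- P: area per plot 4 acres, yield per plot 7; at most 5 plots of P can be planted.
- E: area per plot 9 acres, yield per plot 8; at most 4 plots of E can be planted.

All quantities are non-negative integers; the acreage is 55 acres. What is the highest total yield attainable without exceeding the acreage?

P has the best ratio (7/4); taking only P gives at most 5×7 = 35 (stopped by the supply cap of 5).
Mixing does better — 5×H and 5×P: area 55 ≤ 55, yield 5·7 + 5·7 = 70.

70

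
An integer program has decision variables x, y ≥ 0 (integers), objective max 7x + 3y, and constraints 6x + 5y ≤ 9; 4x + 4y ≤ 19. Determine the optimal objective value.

Relaxing integrality, the LP optimum is 10.50 at (x,y) = (1.5, 0), which is not an integer point.
(x,y)=(1,0): 6·1+5·0=6≤9, 4·1+4·0=4≤19, objective 7.
(x,y)=(0,1): 6·0+5·1=5≤9, 4·0+4·1=4≤19, objective 3.
(x,y)=(0,0): 6·0+5·0=0≤9, 4·0+4·0=0≤19, objective 0.
No feasible integer point exceeds 7.

7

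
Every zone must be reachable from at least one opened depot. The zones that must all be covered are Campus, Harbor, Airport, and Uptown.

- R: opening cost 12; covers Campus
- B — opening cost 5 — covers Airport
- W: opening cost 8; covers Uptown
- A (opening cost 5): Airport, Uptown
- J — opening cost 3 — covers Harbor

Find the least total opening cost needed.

20

This is an integer covering problem.
Choose R, A, and J: together they cover Campus, Harbor, Airport, Uptown — every zone.
Total opening cost: 12 + 5 + 3 = 20.
No cover costs less than 20.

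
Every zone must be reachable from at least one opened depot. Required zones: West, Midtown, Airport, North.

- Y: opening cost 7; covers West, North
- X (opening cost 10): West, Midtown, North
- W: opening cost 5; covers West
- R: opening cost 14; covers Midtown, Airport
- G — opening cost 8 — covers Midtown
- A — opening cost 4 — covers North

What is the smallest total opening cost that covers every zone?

The greedy cost-per-new-zone heuristic would pick X and R for 24, but a cheaper cover exists.
Choose Y and R: together they cover West, Midtown, Airport, North — every zone.
Total opening cost: 7 + 14 = 21.
No cover costs less than 21.

21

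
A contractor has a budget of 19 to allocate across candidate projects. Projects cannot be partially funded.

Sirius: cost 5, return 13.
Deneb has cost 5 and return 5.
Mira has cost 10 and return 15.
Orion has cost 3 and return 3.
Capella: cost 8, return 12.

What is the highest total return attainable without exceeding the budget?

31

Sirius + Deneb + Capella: cost 5 + 5 + 8 = 18 ≤ 19, return 13 + 5 + 12 = 30.
Sirius + Mira: cost 5 + 10 = 15 ≤ 19, return 13 + 15 = 28.
Sirius + Mira + Orion: cost 5 + 10 + 3 = 18 ≤ 19, return 13 + 15 + 3 = 31.
Best is Sirius, Mira, and Orion with total return 31.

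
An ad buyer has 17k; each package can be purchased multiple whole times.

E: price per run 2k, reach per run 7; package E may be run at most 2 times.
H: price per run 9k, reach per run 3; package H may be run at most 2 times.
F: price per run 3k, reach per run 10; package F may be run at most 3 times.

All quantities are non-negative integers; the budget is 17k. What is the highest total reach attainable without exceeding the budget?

1×E and 3×F: price 11 ≤ 17, reach 1·7 + 3·10 = 37.
2×E and 3×F: price 13 ≤ 17, reach 2·7 + 3·10 = 44.
Best is 44.

44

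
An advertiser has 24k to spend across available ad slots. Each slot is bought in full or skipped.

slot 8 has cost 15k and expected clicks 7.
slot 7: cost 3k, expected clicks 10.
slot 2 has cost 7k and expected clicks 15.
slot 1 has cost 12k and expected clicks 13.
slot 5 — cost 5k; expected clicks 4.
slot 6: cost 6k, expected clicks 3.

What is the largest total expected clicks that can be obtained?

38

slot 2 + slot 1 + slot 5: cost 7 + 12 + 5 = 24 ≤ 24, expected clicks 15 + 13 + 4 = 32.
slot 7 + slot 2 + slot 1: cost 3 + 7 + 12 = 22 ≤ 24, expected clicks 10 + 15 + 13 = 38.
slot 7 + slot 2 + slot 5 + slot 6: cost 3 + 7 + 5 + 6 = 21 ≤ 24, expected clicks 10 + 15 + 4 + 3 = 32.
Best is slot 7, slot 2, and slot 1 with total expected clicks 38.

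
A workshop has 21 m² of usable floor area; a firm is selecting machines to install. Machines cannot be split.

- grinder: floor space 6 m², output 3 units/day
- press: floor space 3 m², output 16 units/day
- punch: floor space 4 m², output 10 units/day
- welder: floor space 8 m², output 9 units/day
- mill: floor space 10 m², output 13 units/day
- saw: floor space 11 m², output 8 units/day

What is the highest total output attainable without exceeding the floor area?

Treat it as a binary knapsack problem.
Allowing fractional choices, the relaxed optimum would be about 43.5, but machines are indivisible.
press + punch + mill: floor space 3 + 4 + 10 = 17 ≤ 21, output 16 + 10 + 13 = 39.
grinder + press + punch + welder: floor space 6 + 3 + 4 + 8 = 21 ≤ 21, output 3 + 16 + 10 + 9 = 38.
press + welder + mill: floor space 3 + 8 + 10 = 21 ≤ 21, output 16 + 9 + 13 = 38.
Best is press, punch, and mill with total output 39.

39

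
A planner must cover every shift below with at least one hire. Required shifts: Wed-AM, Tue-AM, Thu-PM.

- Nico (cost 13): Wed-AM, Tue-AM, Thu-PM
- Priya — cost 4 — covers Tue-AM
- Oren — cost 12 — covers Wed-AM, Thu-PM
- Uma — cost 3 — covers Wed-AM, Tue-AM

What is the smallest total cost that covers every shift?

13

This is a weighted set-cover instance.
The greedy cost-per-new-shift heuristic would pick Uma and Oren for 15, but a cheaper cover exists.
Nico alone covers Wed-AM, Tue-AM, Thu-PM — every shift.
Total cost: 13.
No cover costs less than 13.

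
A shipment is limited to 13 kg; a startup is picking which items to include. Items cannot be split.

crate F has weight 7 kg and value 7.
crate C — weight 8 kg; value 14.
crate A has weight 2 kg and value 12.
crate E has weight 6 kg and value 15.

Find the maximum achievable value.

crate F + crate E: weight 7 + 6 = 13 ≤ 13, value 7 + 15 = 22.
crate C + crate A: weight 8 + 2 = 10 ≤ 13, value 14 + 12 = 26.
crate A + crate E: weight 2 + 6 = 8 ≤ 13, value 12 + 15 = 27.
Best is crate A and crate E with total value 27.

27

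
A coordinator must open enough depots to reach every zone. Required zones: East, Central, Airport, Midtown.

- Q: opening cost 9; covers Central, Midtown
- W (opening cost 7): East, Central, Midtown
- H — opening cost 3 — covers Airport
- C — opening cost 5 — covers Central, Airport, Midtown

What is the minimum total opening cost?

The greedy cost-per-new-zone heuristic would pick C and W for 12, but a cheaper cover exists.
Choose W and H: together they cover East, Central, Airport, Midtown — every zone.
Total opening cost: 7 + 3 = 10.
No cover costs less than 10.

10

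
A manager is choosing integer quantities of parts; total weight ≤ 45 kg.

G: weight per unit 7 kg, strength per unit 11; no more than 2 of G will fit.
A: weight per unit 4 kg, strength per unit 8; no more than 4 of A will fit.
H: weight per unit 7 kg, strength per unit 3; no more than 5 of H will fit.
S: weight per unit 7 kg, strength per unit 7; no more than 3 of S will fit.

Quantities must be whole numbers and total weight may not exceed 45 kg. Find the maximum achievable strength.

This is a bounded integer knapsack.
1×G, 4×A, and 3×S: weight 44 ≤ 45, strength 1·11 + 4·8 + 3·7 = 64.
2×G, 4×A, and 2×S: weight 44 ≤ 45, strength 2·11 + 4·8 + 2·7 = 68.
Best is 68.

68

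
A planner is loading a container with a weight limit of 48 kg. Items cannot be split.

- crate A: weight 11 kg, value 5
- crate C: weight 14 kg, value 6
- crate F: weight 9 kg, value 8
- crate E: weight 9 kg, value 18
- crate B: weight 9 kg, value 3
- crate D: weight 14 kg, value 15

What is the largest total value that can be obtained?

Take crate C, crate F, crate E, and crate D: weight 14 + 9 + 9 + 14 = 46 ≤ 48, value 6 + 8 + 18 + 15 = 47.
No other feasible combination does better.

47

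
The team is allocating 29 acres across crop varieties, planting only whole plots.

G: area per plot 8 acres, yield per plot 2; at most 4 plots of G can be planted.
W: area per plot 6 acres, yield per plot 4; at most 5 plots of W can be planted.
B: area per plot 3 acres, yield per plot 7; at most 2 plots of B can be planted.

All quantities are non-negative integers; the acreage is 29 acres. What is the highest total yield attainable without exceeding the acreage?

26

3×W and 2×B: area 24 ≤ 29, yield 3·4 + 2·7 = 26.
1×G, 2×W, and 2×B: area 26 ≤ 29, yield 1·2 + 2·4 + 2·7 = 24.
Best is 26.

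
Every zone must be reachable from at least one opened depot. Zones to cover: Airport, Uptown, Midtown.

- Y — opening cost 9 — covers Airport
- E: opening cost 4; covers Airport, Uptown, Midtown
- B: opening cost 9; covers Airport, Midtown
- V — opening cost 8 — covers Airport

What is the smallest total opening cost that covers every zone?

E alone covers Airport, Uptown, Midtown — every zone.
Total opening cost: 4.

4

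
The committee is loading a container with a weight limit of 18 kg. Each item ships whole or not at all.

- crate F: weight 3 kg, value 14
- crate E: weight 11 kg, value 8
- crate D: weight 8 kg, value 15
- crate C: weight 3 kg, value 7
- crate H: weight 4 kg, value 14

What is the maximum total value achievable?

50

Take crate F, crate D, crate C, and crate H: weight 3 + 8 + 3 + 4 = 18 ≤ 18, value 14 + 15 + 7 + 14 = 50.
No other feasible combination does better.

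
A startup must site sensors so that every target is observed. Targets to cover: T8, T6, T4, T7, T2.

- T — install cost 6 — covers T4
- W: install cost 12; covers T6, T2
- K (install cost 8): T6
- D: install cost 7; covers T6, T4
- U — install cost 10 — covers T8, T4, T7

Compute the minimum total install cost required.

22

Choose W and U: together they cover T8, T6, T4, T7, T2 — every target.
Total install cost: 12 + 10 = 22.
No cover costs less than 22.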